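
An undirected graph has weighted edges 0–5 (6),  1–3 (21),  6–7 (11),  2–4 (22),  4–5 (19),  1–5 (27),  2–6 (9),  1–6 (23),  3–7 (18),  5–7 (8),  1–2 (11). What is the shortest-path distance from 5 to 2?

Comparing a few candidate routes:
5→1→2: 27 + 11 = 38
5→4→2: 19 + 22 = 41
5→1→6→2: 27 + 23 + 9 = 59
5→7→6→1→2: 8 + 11 + 23 + 11 = 53
5→7→6→2: 8 + 11 + 9 = 28
5→7→3→1→2: 8 + 18 + 21 + 11 = 58
Best route has total 28.

28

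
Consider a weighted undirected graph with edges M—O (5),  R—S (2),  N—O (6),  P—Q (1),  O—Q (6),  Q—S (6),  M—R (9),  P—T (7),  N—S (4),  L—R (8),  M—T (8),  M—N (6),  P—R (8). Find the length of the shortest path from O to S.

10

Checking several routes:
O -> M -> R -> S: 5 + 9 + 2 = 16
O -> Q -> S: 6 + 6 = 12
O -> M -> N -> S: 5 + 6 + 4 = 15
O -> N -> S: 6 + 4 = 10
The minimum is 10.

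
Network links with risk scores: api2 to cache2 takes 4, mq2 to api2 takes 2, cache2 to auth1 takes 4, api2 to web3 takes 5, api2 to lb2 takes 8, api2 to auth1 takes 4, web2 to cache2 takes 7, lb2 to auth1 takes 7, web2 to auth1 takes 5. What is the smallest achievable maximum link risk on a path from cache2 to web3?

5

Routes from cache2 to web3:
cache2 - web2 - auth1 - lb2 - api2 - web3: max(7, 5, 7, 8, 5) = 8
cache2 - auth1 - api2 - web3: max(4, 4, 5) = 5
cache2 - api2 - web3: max(4, 5) = 5
cache2 - auth1 - lb2 - api2 - web3: max(4, 7, 8, 5) = 8
cache2 - web2 - auth1 - api2 - web3: max(7, 5, 4, 5) = 7
Best route has worst link 5.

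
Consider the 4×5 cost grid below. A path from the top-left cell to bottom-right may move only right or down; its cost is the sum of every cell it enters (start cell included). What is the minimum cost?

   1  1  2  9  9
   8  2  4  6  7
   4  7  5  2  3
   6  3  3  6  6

24

Take (0,0) (0,1) (0,2) (1,2) (2,2) (2,3) (2,4) (3,4) for a total of 1 + 1 + 2 + 4 + 5 + 2 + 3 + 6 = 24.
For comparison, the top-then-right route costs 38.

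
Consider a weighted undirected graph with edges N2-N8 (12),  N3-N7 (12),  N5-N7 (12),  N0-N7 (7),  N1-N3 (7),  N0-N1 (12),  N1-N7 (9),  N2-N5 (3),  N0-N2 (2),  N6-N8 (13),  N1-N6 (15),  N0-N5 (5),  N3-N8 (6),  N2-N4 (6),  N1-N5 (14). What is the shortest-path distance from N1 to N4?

A few of the N1→N4 routes:
N1 -> N0 -> N2 -> N4: 12 + 2 + 6 = 20
N1 -> N5 -> N2 -> N4: 14 + 3 + 6 = 23
N1 -> N7 -> N0 -> N2 -> N4: 9 + 7 + 2 + 6 = 24
Best route has total 20.

20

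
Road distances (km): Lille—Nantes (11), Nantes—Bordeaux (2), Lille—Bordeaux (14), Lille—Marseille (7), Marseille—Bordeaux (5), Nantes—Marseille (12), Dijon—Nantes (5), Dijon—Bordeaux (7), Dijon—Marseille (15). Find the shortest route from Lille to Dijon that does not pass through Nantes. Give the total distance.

19

Comparing a few candidate routes:
Lille -> Marseille -> Bordeaux -> Dijon: 7 + 5 + 7 = 19
Lille -> Bordeaux -> Dijon: 14 + 7 = 21
Lille -> Marseille -> Dijon: 7 + 15 = 22
The minimum is 19 km.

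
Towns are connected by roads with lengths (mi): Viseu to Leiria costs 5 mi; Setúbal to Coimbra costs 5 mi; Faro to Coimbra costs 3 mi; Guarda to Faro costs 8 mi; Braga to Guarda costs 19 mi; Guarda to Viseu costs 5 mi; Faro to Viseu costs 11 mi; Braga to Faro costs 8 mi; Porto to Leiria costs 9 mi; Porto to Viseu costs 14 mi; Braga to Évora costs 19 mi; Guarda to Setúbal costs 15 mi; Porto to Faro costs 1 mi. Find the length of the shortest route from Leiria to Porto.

Checking several routes:
Leiria - Viseu - Faro - Porto: 5 + 11 + 1 = 17
Leiria - Viseu - Guarda - Faro - Porto: 5 + 5 + 8 + 1 = 19
Leiria - Viseu - Porto: 5 + 14 = 19
Leiria - Porto: 9
Shortest: 9 mi.

9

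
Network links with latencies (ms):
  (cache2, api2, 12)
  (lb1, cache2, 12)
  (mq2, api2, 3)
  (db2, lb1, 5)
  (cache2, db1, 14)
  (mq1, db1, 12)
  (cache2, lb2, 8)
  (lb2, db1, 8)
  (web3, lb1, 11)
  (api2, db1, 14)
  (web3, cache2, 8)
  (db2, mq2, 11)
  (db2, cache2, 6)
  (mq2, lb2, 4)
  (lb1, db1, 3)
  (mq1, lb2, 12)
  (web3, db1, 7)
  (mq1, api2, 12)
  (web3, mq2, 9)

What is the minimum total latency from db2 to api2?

14

A few of the db2→api2 routes:
db2 → mq2 → api2: 11 + 3 = 14
db2 → cache2 → api2: 6 + 12 = 18
db2 → lb1 → db1 → api2: 5 + 3 + 14 = 22
db2 → cache2 → lb2 → mq2 → api2: 6 + 8 + 4 + 3 = 21
Shortest: 14 ms.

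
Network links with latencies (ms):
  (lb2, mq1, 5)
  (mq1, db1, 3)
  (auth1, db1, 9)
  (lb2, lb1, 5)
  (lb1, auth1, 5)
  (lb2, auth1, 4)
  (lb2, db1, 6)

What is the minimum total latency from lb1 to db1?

Comparing a few candidate routes:
lb1 - auth1 - db1: 5 + 9 = 14
lb1 - lb2 - mq1 - db1: 5 + 5 + 3 = 13
lb1 - auth1 - lb2 - db1: 5 + 4 + 6 = 15
lb1 - lb2 - db1: 5 + 6 = 11
Shortest: 11 ms.

11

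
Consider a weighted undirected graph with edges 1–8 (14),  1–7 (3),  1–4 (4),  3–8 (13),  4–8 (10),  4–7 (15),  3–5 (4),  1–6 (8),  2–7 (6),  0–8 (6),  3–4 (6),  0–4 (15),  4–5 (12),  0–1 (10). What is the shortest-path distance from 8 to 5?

17

Some routes from 8 to 5:
8 → 4 → 5: 10 + 12 = 22
8 → 4 → 3 → 5: 10 + 6 + 4 = 20
8 → 3 → 5: 13 + 4 = 17
The minimum is 17.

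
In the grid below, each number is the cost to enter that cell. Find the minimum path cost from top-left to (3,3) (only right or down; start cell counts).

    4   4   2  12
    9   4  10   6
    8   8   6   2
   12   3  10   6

One optimal route is [0,0]→[0,1]→[0,2]→[1,2]→[1,3]→[2,3]→[3,3].
Its cost is 4 + 4 + 2 + 10 + 6 + 2 + 6 = 34.

34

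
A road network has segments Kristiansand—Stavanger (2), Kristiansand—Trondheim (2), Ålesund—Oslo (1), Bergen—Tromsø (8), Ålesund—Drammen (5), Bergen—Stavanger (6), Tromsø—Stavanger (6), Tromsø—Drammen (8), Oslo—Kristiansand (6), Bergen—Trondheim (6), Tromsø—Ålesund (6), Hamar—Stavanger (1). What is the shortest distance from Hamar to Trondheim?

5

A few of the Hamar→Trondheim routes:
Hamar-Stavanger-Tromsø-Ålesund-Oslo-Kristiansand-Trondheim: 1 + 6 + 6 + 1 + 6 + 2 = 22
Hamar-Stavanger-Kristiansand-Trondheim: 1 + 2 + 2 = 5
Hamar-Stavanger-Tromsø-Bergen-Trondheim: 1 + 6 + 8 + 6 = 21
Hamar-Stavanger-Bergen-Trondheim: 1 + 6 + 6 = 13
The minimum is 5.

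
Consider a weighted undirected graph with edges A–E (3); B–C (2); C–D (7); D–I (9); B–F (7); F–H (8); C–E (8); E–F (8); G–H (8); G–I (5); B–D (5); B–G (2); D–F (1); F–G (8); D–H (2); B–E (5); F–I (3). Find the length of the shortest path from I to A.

Comparing a few candidate routes:
I-F-E-A: 3 + 8 + 3 = 14
I-F-B-E-A: 3 + 7 + 5 + 3 = 18
I-F-D-B-E-A: 3 + 1 + 5 + 5 + 3 = 17
I-G-B-E-A: 5 + 2 + 5 + 3 = 15
The minimum is 14.

14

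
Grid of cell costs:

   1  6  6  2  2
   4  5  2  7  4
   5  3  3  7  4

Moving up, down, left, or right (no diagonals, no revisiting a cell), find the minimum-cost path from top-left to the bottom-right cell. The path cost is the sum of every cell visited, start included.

Cheapest: [0,0]→[0,1]→[0,2]→[0,3]→[0,4]→[1,4]→[2,4]
  1 + 6 + 6 + 2 + 2 + 4 + 4 = 25

25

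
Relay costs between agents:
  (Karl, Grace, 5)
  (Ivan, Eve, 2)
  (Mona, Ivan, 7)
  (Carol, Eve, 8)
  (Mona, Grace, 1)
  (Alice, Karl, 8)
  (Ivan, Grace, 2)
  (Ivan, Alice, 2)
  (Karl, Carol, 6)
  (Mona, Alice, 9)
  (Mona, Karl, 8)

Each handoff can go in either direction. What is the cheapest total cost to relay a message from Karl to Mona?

Some routes from Karl to Mona:
Karl-Alice-Ivan-Grace-Mona: 8 + 2 + 2 + 1 = 13
Karl-Mona: 8
Karl-Grace-Mona: 5 + 1 = 6
Karl-Grace-Ivan-Mona: 5 + 2 + 7 = 14
The minimum is 6.

6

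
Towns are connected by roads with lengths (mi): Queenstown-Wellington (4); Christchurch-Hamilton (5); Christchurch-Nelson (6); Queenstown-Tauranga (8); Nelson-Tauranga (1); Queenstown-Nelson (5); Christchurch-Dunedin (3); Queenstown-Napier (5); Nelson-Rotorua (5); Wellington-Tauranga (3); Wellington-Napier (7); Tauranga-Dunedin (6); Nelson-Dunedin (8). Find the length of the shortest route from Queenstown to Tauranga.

6

Some routes from Queenstown to Tauranga:
Queenstown→Tauranga: 8
Queenstown→Napier→Wellington→Tauranga: 5 + 7 + 3 = 15
Queenstown→Wellington→Tauranga: 4 + 3 = 7
Queenstown→Nelson→Tauranga: 5 + 1 = 6
The minimum is 6 mi.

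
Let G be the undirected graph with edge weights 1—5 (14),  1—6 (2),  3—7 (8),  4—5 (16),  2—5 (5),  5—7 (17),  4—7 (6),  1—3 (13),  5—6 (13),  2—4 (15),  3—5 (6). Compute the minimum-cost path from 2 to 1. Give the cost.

Some routes from 2 to 1:
2→5→1: 5 + 14 = 19
2→5→6→1: 5 + 13 + 2 = 20
2→5→3→1: 5 + 6 + 13 = 24
Shortest: 19.

19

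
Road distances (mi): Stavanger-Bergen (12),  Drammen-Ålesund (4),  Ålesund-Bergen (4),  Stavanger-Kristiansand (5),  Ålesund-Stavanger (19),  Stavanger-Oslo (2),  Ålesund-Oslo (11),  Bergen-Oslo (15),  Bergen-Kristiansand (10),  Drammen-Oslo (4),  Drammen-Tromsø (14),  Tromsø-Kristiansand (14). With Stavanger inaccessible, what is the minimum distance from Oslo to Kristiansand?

Some routes from Oslo to Kristiansand avoiding Stavanger:
Oslo - Drammen - Tromsø - Kristiansand: 4 + 14 + 14 = 32
Oslo - Ålesund - Bergen - Kristiansand: 11 + 4 + 10 = 25
Oslo - Bergen - Kristiansand: 15 + 10 = 25
Oslo - Drammen - Ålesund - Bergen - Kristiansand: 4 + 4 + 4 + 10 = 22
Shortest: 22 mi.

22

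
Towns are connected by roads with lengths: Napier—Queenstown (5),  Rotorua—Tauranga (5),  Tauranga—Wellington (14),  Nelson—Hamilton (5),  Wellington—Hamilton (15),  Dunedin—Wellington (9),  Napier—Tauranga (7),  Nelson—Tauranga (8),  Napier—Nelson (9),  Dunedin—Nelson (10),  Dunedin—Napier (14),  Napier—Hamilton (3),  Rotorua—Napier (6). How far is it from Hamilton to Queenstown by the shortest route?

Comparing a few candidate routes:
Hamilton→Nelson→Napier→Queenstown: 5 + 9 + 5 = 19
Hamilton→Nelson→Tauranga→Rotorua→Napier→Queenstown: 5 + 8 + 5 + 6 + 5 = 29
Hamilton→Napier→Queenstown: 3 + 5 = 8
Hamilton→Nelson→Tauranga→Napier→Queenstown: 5 + 8 + 7 + 5 = 25
Shortest: 8.

8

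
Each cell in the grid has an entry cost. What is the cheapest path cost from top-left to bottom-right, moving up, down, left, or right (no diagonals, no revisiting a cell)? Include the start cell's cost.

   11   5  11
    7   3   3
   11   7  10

32

Cheapest: [0,0] -> [0,1] -> [1,1] -> [1,2] -> [2,2]
  11 + 5 + 3 + 3 + 10 = 32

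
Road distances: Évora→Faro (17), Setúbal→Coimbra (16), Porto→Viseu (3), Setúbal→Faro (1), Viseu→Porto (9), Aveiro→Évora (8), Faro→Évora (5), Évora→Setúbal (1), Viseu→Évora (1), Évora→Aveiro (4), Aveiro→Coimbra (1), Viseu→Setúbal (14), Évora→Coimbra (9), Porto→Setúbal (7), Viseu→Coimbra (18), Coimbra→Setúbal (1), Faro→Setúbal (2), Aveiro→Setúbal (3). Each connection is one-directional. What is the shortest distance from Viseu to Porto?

Paths from Viseu to Porto:
Viseu -> Porto: 9
Best route has total 9.

9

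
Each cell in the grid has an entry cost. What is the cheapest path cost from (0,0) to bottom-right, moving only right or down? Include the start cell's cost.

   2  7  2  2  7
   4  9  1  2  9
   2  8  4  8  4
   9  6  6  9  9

35

One optimal route is (0,0) (0,1) (0,2) (1,2) (1,3) (2,3) (2,4) (3,4).
Its cost is 2 + 7 + 2 + 1 + 2 + 8 + 4 + 9 = 35.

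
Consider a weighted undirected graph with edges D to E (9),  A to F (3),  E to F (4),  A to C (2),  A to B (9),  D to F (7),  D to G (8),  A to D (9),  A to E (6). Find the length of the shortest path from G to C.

19

Candidate routes:
G - D - A - C: 8 + 9 + 2 = 19
G - D - E - F - A - C: 8 + 9 + 4 + 3 + 2 = 26
G - D - F - E - A - C: 8 + 7 + 4 + 6 + 2 = 27
G - D - F - A - C: 8 + 7 + 3 + 2 = 20
G - D - E - A - C: 8 + 9 + 6 + 2 = 25
Best route has total 19.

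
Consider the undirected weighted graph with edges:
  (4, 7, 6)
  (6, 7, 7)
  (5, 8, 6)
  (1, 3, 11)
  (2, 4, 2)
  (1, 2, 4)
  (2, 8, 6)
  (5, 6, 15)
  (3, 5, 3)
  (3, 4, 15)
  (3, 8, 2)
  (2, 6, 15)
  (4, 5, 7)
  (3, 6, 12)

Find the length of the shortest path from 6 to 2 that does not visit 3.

15

A few of the 6→2 routes:
6-5-8-2: 15 + 6 + 6 = 27
6-7-4-2: 7 + 6 + 2 = 15
6-5-4-2: 15 + 7 + 2 = 24
6-2: 15
Best route has total 15.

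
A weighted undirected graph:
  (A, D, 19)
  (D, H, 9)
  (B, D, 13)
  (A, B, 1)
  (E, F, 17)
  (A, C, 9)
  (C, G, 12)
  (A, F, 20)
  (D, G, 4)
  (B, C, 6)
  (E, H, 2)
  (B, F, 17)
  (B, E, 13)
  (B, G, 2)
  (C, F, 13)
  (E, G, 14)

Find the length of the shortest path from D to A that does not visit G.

14

Comparing a few candidate routes:
D - A: 19
D - H - E - F - B - A: 9 + 2 + 17 + 17 + 1 = 46
D - H - E - B - C - A: 9 + 2 + 13 + 6 + 9 = 39
D - H - E - B - A: 9 + 2 + 13 + 1 = 25
D - B - A: 13 + 1 = 14
D - B - C - A: 13 + 6 + 9 = 28
The minimum is 14.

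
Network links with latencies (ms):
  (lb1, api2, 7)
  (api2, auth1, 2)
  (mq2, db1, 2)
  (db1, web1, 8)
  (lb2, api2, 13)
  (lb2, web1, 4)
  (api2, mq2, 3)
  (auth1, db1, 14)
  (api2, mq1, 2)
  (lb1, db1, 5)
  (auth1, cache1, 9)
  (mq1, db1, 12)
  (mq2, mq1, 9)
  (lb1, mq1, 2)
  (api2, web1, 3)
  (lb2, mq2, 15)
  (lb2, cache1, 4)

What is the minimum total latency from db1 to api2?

5

Some routes from db1 to api2:
db1 - lb1 - mq1 - api2: 5 + 2 + 2 = 9
db1 - mq2 - mq1 - api2: 2 + 9 + 2 = 13
db1 - web1 - api2: 8 + 3 = 11
db1 - lb1 - api2: 5 + 7 = 12
db1 - mq2 - api2: 2 + 3 = 5
db1 - mq1 - api2: 12 + 2 = 14
Best route has total 5 ms.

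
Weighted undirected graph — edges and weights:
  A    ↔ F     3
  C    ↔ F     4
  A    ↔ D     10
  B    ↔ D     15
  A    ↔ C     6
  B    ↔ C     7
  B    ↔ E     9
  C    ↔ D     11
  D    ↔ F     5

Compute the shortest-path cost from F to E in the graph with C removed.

29

Paths from F to E avoiding C:
F→D→B→E: 5 + 15 + 9 = 29
F→A→D→B→E: 3 + 10 + 15 + 9 = 37
Shortest: 29.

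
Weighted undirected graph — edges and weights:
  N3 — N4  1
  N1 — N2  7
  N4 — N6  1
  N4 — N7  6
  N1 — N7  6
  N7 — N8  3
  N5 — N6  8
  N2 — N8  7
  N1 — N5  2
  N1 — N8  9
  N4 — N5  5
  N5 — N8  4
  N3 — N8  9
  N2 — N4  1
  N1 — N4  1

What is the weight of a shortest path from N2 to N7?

Some routes from N2 to N7:
N2 -> N4 -> N1 -> N7: 1 + 1 + 6 = 8
N2 -> N4 -> N7: 1 + 6 = 7
N2 -> N4 -> N1 -> N5 -> N8 -> N7: 1 + 1 + 2 + 4 + 3 = 11
N2 -> N4 -> N5 -> N8 -> N7: 1 + 5 + 4 + 3 = 13
N2 -> N8 -> N7: 7 + 3 = 10
Shortest: 7.

7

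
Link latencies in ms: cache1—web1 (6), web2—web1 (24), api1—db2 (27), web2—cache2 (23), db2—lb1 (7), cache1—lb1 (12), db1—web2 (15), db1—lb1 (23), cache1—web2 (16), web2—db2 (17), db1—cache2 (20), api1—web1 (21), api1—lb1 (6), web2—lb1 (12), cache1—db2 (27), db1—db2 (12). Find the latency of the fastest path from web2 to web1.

22

A few of the web2→web1 routes:
web2→lb1→cache1→web1: 12 + 12 + 6 = 30
web2→web1: 24
web2→cache1→web1: 16 + 6 = 22
web2→lb1→api1→web1: 12 + 6 + 21 = 39
Shortest: 22 ms.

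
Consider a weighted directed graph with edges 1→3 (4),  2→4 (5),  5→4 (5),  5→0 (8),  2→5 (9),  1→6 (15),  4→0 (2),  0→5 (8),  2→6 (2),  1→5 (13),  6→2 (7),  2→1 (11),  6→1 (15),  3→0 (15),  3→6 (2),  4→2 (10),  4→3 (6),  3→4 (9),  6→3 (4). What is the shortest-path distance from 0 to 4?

13

Paths from 0 to 4:
0→5→4: 8 + 5 = 13
The minimum is 13.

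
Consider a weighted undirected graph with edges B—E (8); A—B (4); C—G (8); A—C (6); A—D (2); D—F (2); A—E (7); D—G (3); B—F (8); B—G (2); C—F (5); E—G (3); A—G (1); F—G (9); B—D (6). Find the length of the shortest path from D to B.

Checking several routes:
D - A - B: 2 + 4 = 6
D - A - G - B: 2 + 1 + 2 = 5
D - B: 6
D - G - B: 3 + 2 = 5
Shortest: 5.

5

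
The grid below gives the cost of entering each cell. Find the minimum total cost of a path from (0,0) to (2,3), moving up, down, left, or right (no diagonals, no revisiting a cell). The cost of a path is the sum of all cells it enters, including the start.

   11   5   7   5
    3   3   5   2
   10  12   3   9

Best path: [0,0] [1,0] [1,1] [1,2] [1,3] [2,3]
Cost: 11 + 3 + 3 + 5 + 2 + 9 = 33

33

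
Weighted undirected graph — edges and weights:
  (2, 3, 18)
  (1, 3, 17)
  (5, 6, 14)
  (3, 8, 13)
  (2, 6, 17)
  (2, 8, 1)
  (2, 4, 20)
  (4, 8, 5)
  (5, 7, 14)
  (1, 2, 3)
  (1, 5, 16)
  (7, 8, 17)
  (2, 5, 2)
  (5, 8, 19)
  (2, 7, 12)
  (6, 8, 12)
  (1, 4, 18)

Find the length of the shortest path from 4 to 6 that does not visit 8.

Some routes from 4 to 6 avoiding 8:
4-2-6: 20 + 17 = 37
4-2-5-6: 20 + 2 + 14 = 36
4-1-2-5-6: 18 + 3 + 2 + 14 = 37
The minimum is 36.

36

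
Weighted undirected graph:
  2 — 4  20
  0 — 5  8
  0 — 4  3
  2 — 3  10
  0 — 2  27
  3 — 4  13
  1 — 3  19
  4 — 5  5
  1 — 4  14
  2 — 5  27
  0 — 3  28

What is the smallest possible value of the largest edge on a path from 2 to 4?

13

Comparing a few candidate routes:
2 -> 4: max(20) = 20
2 -> 5 -> 4: max(27, 5) = 27
2 -> 3 -> 1 -> 4: max(10, 19, 14) = 19
2 -> 3 -> 4: max(10, 13) = 13
Smallest bottleneck: 13.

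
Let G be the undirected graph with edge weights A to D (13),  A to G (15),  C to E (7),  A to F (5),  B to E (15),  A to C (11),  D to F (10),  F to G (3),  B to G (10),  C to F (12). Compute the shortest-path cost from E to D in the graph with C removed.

38

Paths from E to D avoiding C:
E → B → G → F → A → D: 15 + 10 + 3 + 5 + 13 = 46
E → B → G → A → D: 15 + 10 + 15 + 13 = 53
E → B → G → A → F → D: 15 + 10 + 15 + 5 + 10 = 55
E → B → G → F → D: 15 + 10 + 3 + 10 = 38
Best route has total 38.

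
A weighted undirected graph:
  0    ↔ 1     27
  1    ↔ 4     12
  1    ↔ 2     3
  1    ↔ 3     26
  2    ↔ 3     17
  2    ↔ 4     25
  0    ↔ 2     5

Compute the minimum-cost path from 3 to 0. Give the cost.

Paths from 3 to 0:
3-2-1-0: 17 + 3 + 27 = 47
3-2-4-1-0: 17 + 25 + 12 + 27 = 81
3-1-4-2-0: 26 + 12 + 25 + 5 = 68
3-2-0: 17 + 5 = 22
3-1-0: 26 + 27 = 53
3-1-2-0: 26 + 3 + 5 = 34
Shortest: 22.

22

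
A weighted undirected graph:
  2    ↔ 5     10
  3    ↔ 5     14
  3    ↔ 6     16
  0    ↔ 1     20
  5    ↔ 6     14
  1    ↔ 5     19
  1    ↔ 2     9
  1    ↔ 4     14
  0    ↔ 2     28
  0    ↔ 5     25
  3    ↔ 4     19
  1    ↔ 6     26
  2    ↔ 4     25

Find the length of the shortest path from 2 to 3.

24

Checking several routes:
2 → 5 → 6 → 3: 10 + 14 + 16 = 40
2 → 5 → 3: 10 + 14 = 24
2 → 1 → 4 → 3: 9 + 14 + 19 = 42
2 → 1 → 5 → 3: 9 + 19 + 14 = 42
Shortest: 24.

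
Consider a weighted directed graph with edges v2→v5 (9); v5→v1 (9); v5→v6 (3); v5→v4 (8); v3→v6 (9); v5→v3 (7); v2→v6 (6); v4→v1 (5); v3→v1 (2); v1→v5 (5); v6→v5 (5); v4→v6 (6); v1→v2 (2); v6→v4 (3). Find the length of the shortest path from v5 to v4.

Some routes from v5 to v4:
v5-v4: 8
v5-v3-v1-v2-v6-v4: 7 + 2 + 2 + 6 + 3 = 20
v5-v3-v6-v4: 7 + 9 + 3 = 19
v5-v6-v4: 3 + 3 = 6
Shortest: 6.

6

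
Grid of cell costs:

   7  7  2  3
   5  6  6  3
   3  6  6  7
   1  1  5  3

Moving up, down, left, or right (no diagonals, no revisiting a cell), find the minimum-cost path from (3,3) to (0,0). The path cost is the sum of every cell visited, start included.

One optimal route is [3,3]→[3,2]→[3,1]→[3,0]→[2,0]→[1,0]→[0,0].
Its cost is 3 + 5 + 1 + 1 + 3 + 5 + 7 = 25.

25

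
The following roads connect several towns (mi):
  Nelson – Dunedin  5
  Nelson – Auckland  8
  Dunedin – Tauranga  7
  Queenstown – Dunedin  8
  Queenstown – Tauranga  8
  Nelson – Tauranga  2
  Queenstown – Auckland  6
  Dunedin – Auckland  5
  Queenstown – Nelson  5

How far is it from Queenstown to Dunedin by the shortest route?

Checking several routes:
Queenstown→Auckland→Dunedin: 6 + 5 = 11
Queenstown→Dunedin: 8
Queenstown→Nelson→Tauranga→Dunedin: 5 + 2 + 7 = 14
Queenstown→Nelson→Dunedin: 5 + 5 = 10
Shortest: 8 mi.

8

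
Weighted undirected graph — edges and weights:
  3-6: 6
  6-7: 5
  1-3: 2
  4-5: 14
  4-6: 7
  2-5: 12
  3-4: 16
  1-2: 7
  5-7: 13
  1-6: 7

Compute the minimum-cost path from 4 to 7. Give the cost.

12

Comparing a few candidate routes:
4-5-7: 14 + 13 = 27
4-3-6-7: 16 + 6 + 5 = 27
4-6-7: 7 + 5 = 12
Shortest: 12.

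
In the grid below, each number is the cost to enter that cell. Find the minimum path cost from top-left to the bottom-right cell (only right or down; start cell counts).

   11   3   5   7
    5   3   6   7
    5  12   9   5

35

Take r0c0 -> r0c1 -> r1c1 -> r1c2 -> r1c3 -> r2c3 for a total of 11 + 3 + 3 + 6 + 7 + 5 = 35.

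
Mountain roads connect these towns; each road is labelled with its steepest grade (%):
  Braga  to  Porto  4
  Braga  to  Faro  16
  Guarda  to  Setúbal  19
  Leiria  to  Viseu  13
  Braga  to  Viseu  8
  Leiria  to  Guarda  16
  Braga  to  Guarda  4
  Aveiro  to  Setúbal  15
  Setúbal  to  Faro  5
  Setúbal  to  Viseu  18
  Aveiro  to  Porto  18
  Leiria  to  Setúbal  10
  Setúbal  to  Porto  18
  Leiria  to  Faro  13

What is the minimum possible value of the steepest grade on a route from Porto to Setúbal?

13

Checking several routes:
Porto-Braga-Guarda-Leiria-Setúbal: max(4, 4, 16, 10) = 16
Porto-Braga-Viseu-Leiria-Faro-Setúbal: max(4, 8, 13, 13, 5) = 13
Porto-Braga-Viseu-Leiria-Setúbal: max(4, 8, 13, 10) = 13
Porto-Braga-Faro-Setúbal: max(4, 16, 5) = 16
Porto-Braga-Faro-Leiria-Setúbal: max(4, 16, 13, 10) = 16
The minimum achievable maximum is 13%.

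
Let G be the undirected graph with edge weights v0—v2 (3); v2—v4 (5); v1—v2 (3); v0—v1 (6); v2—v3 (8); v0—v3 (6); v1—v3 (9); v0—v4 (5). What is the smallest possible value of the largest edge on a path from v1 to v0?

3

Some routes from v1 to v0:
v1 -> v2 -> v4 -> v0: max(3, 5, 5) = 5
v1 -> v2 -> v0: max(3, 3) = 3
v1 -> v0: max(6) = 6
Best route has worst link 3.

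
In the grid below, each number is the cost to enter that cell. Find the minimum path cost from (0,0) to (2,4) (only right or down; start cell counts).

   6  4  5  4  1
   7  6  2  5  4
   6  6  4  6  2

26

Best path: r0c0→r0c1→r0c2→r0c3→r0c4→r1c4→r2c4
Cost: 6 + 4 + 5 + 4 + 1 + 4 + 2 = 26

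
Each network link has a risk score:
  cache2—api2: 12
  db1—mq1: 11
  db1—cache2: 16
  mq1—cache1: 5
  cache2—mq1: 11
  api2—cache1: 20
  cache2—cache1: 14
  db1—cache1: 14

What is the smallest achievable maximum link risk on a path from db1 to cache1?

11

Comparing a few candidate routes:
db1-cache2-mq1-cache1: max(16, 11, 5) = 16
db1-mq1-cache1: max(11, 5) = 11
db1-cache2-cache1: max(16, 14) = 16
db1-cache1: max(14) = 14
db1-mq1-cache2-cache1: max(11, 11, 14) = 14
The minimum achievable maximum is 11.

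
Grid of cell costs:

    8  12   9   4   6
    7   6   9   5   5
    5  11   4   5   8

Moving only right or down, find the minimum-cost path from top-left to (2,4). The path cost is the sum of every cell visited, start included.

Best path: (0,0) -> (1,0) -> (1,1) -> (1,2) -> (2,2) -> (2,3) -> (2,4)
Cost: 8 + 7 + 6 + 9 + 4 + 5 + 8 = 47

47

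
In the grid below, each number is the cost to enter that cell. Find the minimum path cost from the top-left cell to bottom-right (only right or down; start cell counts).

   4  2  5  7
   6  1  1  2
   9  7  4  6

16

One optimal route is [0,0]→[0,1]→[1,1]→[1,2]→[1,3]→[2,3].
Its cost is 4 + 2 + 1 + 1 + 2 + 6 = 16.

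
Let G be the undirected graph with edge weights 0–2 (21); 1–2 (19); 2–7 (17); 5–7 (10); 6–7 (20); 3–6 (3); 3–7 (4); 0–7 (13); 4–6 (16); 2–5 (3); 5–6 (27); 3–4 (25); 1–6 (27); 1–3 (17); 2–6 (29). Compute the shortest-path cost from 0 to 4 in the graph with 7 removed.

Some routes from 0 to 4 avoiding 7:
0 -> 2 -> 6 -> 4: 21 + 29 + 16 = 66
0 -> 2 -> 5 -> 6 -> 4: 21 + 3 + 27 + 16 = 67
0 -> 2 -> 1 -> 3 -> 6 -> 4: 21 + 19 + 17 + 3 + 16 = 76
The minimum is 66.

66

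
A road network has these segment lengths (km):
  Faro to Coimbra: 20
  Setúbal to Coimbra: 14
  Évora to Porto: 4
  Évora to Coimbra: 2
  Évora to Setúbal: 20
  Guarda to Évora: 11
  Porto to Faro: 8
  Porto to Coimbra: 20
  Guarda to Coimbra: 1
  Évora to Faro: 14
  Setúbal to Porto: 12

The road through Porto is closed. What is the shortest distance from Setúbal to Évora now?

Candidate routes:
Setúbal -> Coimbra -> Faro -> Évora: 14 + 20 + 14 = 48
Setúbal -> Évora: 20
Setúbal -> Coimbra -> Guarda -> Évora: 14 + 1 + 11 = 26
Setúbal -> Coimbra -> Évora: 14 + 2 = 16
Best route has total 16 km.

16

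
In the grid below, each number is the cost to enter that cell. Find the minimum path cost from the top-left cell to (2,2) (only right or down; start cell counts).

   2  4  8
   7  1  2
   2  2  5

14

Path r0c0 → r0c1 → r1c1 → r1c2 → r2c2: 2 + 4 + 1 + 2 + 5 = 14.
(Top row then right column would cost 21.)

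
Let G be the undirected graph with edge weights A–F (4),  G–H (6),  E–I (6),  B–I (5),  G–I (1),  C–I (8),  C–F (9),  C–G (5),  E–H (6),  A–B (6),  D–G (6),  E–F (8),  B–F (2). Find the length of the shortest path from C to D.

Checking several routes:
C-F-E-I-G-D: 9 + 8 + 6 + 1 + 6 = 30
C-I-G-D: 8 + 1 + 6 = 15
C-F-A-B-I-G-D: 9 + 4 + 6 + 5 + 1 + 6 = 31
C-F-B-I-G-D: 9 + 2 + 5 + 1 + 6 = 23
C-G-D: 5 + 6 = 11
Shortest: 11.

11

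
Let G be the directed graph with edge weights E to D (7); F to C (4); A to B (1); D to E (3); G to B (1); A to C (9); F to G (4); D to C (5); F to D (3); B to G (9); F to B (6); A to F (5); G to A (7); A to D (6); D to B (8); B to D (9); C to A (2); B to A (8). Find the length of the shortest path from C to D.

8

Comparing a few candidate routes:
C-A-F-G-B-D: 2 + 5 + 4 + 1 + 9 = 21
C-A-B-D: 2 + 1 + 9 = 12
C-A-D: 2 + 6 = 8
C-A-F-D: 2 + 5 + 3 = 10
Shortest: 8.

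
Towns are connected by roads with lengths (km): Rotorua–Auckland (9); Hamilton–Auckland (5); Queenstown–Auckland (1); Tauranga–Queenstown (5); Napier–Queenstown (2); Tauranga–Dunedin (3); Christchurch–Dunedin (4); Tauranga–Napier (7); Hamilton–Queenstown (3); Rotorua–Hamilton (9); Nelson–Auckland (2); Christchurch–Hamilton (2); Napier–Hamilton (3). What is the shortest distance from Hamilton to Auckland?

Some routes from Hamilton to Auckland:
Hamilton -> Auckland: 5
Hamilton -> Napier -> Queenstown -> Auckland: 3 + 2 + 1 = 6
Hamilton -> Christchurch -> Dunedin -> Tauranga -> Queenstown -> Auckland: 2 + 4 + 3 + 5 + 1 = 15
Hamilton -> Queenstown -> Auckland: 3 + 1 = 4
Best route has total 4 km.

4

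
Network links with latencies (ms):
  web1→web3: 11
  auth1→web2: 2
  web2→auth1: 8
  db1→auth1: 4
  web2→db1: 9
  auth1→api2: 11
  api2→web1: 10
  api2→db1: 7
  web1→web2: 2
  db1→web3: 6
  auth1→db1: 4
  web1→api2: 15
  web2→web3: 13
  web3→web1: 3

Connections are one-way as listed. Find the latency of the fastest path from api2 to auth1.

11

Candidate routes:
api2-db1-web3-web1-web2-auth1: 7 + 6 + 3 + 2 + 8 = 26
api2-db1-auth1: 7 + 4 = 11
api2-web1-web2-auth1: 10 + 2 + 8 = 20
api2-web1-web2-db1-auth1: 10 + 2 + 9 + 4 = 25
Shortest: 11 ms.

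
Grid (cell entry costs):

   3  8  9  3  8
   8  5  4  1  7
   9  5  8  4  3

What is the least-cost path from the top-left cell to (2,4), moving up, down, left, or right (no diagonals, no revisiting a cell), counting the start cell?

28

One optimal route is r0c0→r0c1→r1c1→r1c2→r1c3→r2c3→r2c4.
Its cost is 3 + 8 + 5 + 4 + 1 + 4 + 3 = 28.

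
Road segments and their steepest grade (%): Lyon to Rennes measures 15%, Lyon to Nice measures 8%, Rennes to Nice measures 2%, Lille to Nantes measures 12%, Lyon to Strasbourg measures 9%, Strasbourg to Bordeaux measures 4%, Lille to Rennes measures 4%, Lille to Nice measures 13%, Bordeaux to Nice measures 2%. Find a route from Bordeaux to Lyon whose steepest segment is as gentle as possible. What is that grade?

8

Routes from Bordeaux to Lyon:
Bordeaux → Nice → Rennes → Lyon: max(2, 2, 15) = 15
Bordeaux → Nice → Lille → Rennes → Lyon: max(2, 13, 4, 15) = 15
Bordeaux → Nice → Lyon: max(2, 8) = 8
Bordeaux → Strasbourg → Lyon: max(4, 9) = 9
Best route has worst link 8%.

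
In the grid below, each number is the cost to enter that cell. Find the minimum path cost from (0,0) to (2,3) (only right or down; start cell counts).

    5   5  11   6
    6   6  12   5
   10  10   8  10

42

Cheapest: (0,0) -> (0,1) -> (0,2) -> (0,3) -> (1,3) -> (2,3)
  5 + 5 + 11 + 6 + 5 + 10 = 42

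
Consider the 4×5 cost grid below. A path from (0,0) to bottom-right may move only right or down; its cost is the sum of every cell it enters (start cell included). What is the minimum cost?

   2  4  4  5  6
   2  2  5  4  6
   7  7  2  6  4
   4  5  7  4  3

Take r0c0 → r1c0 → r1c1 → r1c2 → r2c2 → r2c3 → r2c4 → r3c4 for a total of 2 + 2 + 2 + 5 + 2 + 6 + 4 + 3 = 26.
For comparison, the top-then-right route costs 34.

26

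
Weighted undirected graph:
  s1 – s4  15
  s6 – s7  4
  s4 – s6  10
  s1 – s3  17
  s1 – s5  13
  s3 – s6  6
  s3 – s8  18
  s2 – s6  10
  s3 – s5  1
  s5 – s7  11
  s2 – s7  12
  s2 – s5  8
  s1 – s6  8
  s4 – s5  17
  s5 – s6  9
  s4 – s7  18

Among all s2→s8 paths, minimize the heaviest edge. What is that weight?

A few of the s2→s8 routes:
s2-s7-s5-s4-s6-s1-s3-s8: max(12, 11, 17, 10, 8, 17, 18) = 18
s2-s7-s5-s1-s4-s6-s3-s8: max(12, 11, 13, 15, 10, 6, 18) = 18
s2-s7-s5-s4-s1-s3-s8: max(12, 11, 17, 15, 17, 18) = 18
s2-s7-s5-s4-s1-s6-s3-s8: max(12, 11, 17, 15, 8, 6, 18) = 18
s2-s7-s5-s4-s6-s3-s8: max(12, 11, 17, 10, 6, 18) = 18
s2-s7-s5-s3-s8: max(12, 11, 1, 18) = 18
Best route has worst link 18.

18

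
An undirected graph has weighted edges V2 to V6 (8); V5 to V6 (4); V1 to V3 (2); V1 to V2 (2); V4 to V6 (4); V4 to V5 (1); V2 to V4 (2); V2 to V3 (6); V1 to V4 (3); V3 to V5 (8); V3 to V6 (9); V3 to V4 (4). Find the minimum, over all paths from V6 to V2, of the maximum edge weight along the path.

4

Checking several routes:
V6 → V5 → V4 → V2: max(4, 1, 2) = 4
V6 → V5 → V4 → V3 → V1 → V2: max(4, 1, 4, 2, 2) = 4
V6 → V4 → V2: max(4, 2) = 4
V6 → V5 → V4 → V1 → V2: max(4, 1, 3, 2) = 4
V6 → V4 → V1 → V2: max(4, 3, 2) = 4
The minimum achievable maximum is 4.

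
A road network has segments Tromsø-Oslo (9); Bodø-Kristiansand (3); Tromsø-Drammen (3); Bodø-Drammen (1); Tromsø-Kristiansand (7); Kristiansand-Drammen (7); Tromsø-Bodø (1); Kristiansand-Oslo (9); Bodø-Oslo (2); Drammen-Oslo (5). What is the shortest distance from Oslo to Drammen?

Checking several routes:
Oslo - Tromsø - Bodø - Drammen: 9 + 1 + 1 = 11
Oslo - Drammen: 5
Oslo - Bodø - Drammen: 2 + 1 = 3
Oslo - Bodø - Tromsø - Drammen: 2 + 1 + 3 = 6
The minimum is 3.

3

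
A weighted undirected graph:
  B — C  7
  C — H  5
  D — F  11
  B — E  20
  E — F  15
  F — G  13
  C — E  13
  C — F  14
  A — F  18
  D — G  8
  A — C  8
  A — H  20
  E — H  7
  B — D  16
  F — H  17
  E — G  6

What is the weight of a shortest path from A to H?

Checking several routes:
A → C → E → H: 8 + 13 + 7 = 28
A → F → H: 18 + 17 = 35
A → H: 20
A → C → H: 8 + 5 = 13
The minimum is 13.

13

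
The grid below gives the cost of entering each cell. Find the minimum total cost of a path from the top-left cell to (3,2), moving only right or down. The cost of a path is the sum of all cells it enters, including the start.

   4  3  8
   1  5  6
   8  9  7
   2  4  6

25

Cheapest: r0c0 → r1c0 → r2c0 → r3c0 → r3c1 → r3c2
  4 + 1 + 8 + 2 + 4 + 6 = 25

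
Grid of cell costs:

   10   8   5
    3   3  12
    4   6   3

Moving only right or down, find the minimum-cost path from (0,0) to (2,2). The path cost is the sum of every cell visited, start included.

25

Cheapest: [0,0] → [1,0] → [1,1] → [2,1] → [2,2]
  10 + 3 + 3 + 6 + 3 = 25
For comparison, the top-then-right route costs 38.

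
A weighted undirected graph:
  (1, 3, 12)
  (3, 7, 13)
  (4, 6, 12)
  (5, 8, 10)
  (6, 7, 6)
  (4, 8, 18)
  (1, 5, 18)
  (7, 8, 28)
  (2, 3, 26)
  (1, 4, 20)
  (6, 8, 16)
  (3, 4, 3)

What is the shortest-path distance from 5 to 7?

32

Some routes from 5 to 7:
5 → 8 → 4 → 6 → 7: 10 + 18 + 12 + 6 = 46
5 → 8 → 6 → 7: 10 + 16 + 6 = 32
5 → 8 → 4 → 3 → 7: 10 + 18 + 3 + 13 = 44
5 → 1 → 3 → 7: 18 + 12 + 13 = 43
5 → 1 → 3 → 4 → 6 → 7: 18 + 12 + 3 + 12 + 6 = 51
5 → 8 → 7: 10 + 28 = 38
Shortest: 32.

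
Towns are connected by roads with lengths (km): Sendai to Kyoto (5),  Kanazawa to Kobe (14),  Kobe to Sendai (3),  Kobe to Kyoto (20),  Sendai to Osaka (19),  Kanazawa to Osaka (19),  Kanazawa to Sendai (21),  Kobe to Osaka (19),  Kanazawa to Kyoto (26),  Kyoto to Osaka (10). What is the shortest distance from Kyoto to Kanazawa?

Some routes from Kyoto to Kanazawa:
Kyoto → Osaka → Kanazawa: 10 + 19 = 29
Kyoto → Sendai → Kanazawa: 5 + 21 = 26
Kyoto → Kanazawa: 26
Kyoto → Sendai → Kobe → Kanazawa: 5 + 3 + 14 = 22
Shortest: 22 km.

22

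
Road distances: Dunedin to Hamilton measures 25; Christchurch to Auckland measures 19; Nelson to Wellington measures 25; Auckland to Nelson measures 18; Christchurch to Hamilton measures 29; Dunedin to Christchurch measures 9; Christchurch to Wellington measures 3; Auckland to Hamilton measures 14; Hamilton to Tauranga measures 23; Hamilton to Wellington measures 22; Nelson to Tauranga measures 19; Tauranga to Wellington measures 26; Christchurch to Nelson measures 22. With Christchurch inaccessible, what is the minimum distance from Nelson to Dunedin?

Routes from Nelson to Dunedin avoiding Christchurch:
Nelson -> Wellington -> Tauranga -> Hamilton -> Dunedin: 25 + 26 + 23 + 25 = 99
Nelson -> Auckland -> Hamilton -> Dunedin: 18 + 14 + 25 = 57
Nelson -> Tauranga -> Hamilton -> Dunedin: 19 + 23 + 25 = 67
Nelson -> Wellington -> Hamilton -> Dunedin: 25 + 22 + 25 = 72
Nelson -> Tauranga -> Wellington -> Hamilton -> Dunedin: 19 + 26 + 22 + 25 = 92
The minimum is 57.

57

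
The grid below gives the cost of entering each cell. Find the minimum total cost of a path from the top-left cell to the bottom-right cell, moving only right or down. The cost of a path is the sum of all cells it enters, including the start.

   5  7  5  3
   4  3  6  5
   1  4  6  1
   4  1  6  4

One optimal route is r0c0→r1c0→r2c0→r2c1→r2c2→r2c3→r3c3.
Its cost is 5 + 4 + 1 + 4 + 6 + 1 + 4 = 25.
For comparison, the top-then-right route costs 30.

25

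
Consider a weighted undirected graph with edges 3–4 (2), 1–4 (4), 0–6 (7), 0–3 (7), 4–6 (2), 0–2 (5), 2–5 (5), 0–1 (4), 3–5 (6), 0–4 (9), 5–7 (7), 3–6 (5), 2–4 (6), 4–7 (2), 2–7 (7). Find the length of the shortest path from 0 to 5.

10

Comparing a few candidate routes:
0 -> 1 -> 4 -> 7 -> 5: 4 + 4 + 2 + 7 = 17
0 -> 2 -> 5: 5 + 5 = 10
0 -> 6 -> 4 -> 3 -> 5: 7 + 2 + 2 + 6 = 17
0 -> 3 -> 5: 7 + 6 = 13
0 -> 4 -> 3 -> 5: 9 + 2 + 6 = 17
0 -> 1 -> 4 -> 3 -> 5: 4 + 4 + 2 + 6 = 16
The minimum is 10.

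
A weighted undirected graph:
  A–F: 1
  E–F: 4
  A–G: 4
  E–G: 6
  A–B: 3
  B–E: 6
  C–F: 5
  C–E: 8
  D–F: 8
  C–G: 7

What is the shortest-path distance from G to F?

A few of the G→F routes:
G→C→F: 7 + 5 = 12
G→A→F: 4 + 1 = 5
G→E→F: 6 + 4 = 10
Best route has total 5.

5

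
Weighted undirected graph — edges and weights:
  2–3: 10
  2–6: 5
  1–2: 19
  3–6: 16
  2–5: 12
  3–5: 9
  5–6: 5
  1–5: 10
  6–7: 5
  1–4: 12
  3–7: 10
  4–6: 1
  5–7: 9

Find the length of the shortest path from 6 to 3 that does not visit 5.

Candidate routes:
6-2-3: 5 + 10 = 15
6-3: 16
6-7-3: 5 + 10 = 15
6-4-1-2-3: 1 + 12 + 19 + 10 = 42
Shortest: 15.

15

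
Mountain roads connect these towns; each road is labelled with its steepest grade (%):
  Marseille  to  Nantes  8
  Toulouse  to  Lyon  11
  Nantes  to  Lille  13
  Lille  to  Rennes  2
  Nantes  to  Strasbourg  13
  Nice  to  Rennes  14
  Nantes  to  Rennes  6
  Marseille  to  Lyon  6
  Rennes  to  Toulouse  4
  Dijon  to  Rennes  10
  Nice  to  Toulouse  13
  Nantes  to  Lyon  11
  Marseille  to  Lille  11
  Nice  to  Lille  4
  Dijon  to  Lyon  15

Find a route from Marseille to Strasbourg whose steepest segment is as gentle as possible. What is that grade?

13

Some routes from Marseille to Strasbourg:
Marseille-Lille-Nice-Toulouse-Lyon-Nantes-Strasbourg: max(11, 4, 13, 11, 11, 13) = 13
Marseille-Lille-Nice-Toulouse-Rennes-Nantes-Strasbourg: max(11, 4, 13, 4, 6, 13) = 13
Marseille-Lille-Nantes-Strasbourg: max(11, 13, 13) = 13
Marseille-Lille-Rennes-Nantes-Strasbourg: max(11, 2, 6, 13) = 13
The minimum achievable maximum is 13%.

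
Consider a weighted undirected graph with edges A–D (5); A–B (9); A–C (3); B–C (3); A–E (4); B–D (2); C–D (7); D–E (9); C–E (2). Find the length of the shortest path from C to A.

3

A few of the C→A routes:
C→A: 3
C→E→A: 2 + 4 = 6
C→D→A: 7 + 5 = 12
C→E→D→A: 2 + 9 + 5 = 16
C→B→A: 3 + 9 = 12
C→B→D→A: 3 + 2 + 5 = 10
Best route has total 3.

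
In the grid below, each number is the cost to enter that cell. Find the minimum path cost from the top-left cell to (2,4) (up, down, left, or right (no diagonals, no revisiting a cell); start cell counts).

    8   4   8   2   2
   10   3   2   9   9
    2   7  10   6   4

Path [0,0] -> [0,1] -> [1,1] -> [1,2] -> [1,3] -> [2,3] -> [2,4]: 8 + 4 + 3 + 2 + 9 + 6 + 4 = 36.

36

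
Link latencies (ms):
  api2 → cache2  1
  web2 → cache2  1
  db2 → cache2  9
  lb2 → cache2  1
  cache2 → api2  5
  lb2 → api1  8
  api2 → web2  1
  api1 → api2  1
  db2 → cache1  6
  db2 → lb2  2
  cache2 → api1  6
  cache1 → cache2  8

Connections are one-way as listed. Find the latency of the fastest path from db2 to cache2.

Routes from db2 to cache2:
db2→cache2: 9
db2→lb2→cache2: 2 + 1 = 3
db2→lb2→api1→api2→web2→cache2: 2 + 8 + 1 + 1 + 1 = 13
db2→lb2→api1→api2→cache2: 2 + 8 + 1 + 1 = 12
db2→cache1→cache2: 6 + 8 = 14
Shortest: 3 ms.

3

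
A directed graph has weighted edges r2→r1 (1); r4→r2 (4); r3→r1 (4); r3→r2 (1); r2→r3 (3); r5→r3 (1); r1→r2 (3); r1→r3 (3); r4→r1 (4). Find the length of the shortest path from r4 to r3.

A few of the r4→r3 routes:
r4 - r1 - r3: 4 + 3 = 7
r4 - r2 - r3: 4 + 3 = 7
r4 - r2 - r1 - r3: 4 + 1 + 3 = 8
Shortest: 7.

7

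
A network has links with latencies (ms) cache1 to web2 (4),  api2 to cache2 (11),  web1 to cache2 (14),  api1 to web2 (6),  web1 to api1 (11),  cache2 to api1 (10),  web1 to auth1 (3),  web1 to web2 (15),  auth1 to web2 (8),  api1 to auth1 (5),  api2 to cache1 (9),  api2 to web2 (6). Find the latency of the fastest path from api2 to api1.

12

Checking several routes:
api2 → web2 → api1: 6 + 6 = 12
api2 → cache1 → web2 → api1: 9 + 4 + 6 = 19
api2 → web2 → auth1 → api1: 6 + 8 + 5 = 19
Shortest: 12 ms.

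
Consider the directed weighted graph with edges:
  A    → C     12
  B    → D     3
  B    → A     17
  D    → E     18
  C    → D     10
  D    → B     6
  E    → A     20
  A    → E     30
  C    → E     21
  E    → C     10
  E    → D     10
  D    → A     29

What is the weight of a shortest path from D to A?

Candidate routes:
D→A: 29
D→B→A: 6 + 17 = 23
D→E→A: 18 + 20 = 38
Shortest: 23.

23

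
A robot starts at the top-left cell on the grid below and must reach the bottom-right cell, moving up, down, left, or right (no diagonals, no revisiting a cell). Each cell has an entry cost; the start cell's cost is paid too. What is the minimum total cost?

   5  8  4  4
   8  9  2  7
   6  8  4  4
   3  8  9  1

28

One optimal route is (0,0) (0,1) (0,2) (1,2) (2,2) (2,3) (3,3).
Its cost is 5 + 8 + 4 + 2 + 4 + 4 + 1 = 28.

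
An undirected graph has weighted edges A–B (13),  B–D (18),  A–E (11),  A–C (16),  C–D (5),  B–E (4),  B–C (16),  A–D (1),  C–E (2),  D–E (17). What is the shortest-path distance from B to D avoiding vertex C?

14

Candidate routes:
B - A - D: 13 + 1 = 14
B - D: 18
B - E - A - D: 4 + 11 + 1 = 16
B - E - D: 4 + 17 = 21
B - A - E - D: 13 + 11 + 17 = 41
Best route has total 14.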